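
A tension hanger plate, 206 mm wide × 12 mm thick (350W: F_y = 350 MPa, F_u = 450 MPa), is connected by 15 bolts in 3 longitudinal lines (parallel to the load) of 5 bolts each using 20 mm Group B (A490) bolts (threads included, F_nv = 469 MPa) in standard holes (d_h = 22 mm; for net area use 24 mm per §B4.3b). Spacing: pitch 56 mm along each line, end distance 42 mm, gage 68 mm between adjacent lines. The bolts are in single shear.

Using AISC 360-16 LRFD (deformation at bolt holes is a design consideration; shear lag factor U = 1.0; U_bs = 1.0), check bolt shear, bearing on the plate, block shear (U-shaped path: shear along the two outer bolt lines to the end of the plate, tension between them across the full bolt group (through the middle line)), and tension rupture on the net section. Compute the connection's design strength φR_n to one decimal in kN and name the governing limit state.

542.7 kN (net-section rupture governs)

Bolt shear: A_b = π(20)²/4 = 314.16 mm². φR_n = 0.75 × 469 × 314.16 × 15 × 1 = 1657.6 kN.
Bearing (12 mm plate, F_u = 450 MPa): end bolts L_c = 42 − 22/2 = 31, R_n = min(1.2×31×12×450, 2.4×20×12×450) = 200.88 kN/bolt; interior L_c = 56 − 22 = 34, R_n = 220.32 kN/bolt. φR_n = 0.75 × (3×200.88 + 12×220.32) = 2434.9 kN.
Block shear: shear path 2×[42+4×56] = 2×266 mm, A_gv = 6384, A_nv = 2×(266 − 4.5×24)×12 = 3792 mm²; tension across gage: (136 − 2×24)×12 = 1056 mm². R_n = min(0.6×450×3792, 0.6×350×6384) + 1.0×450×1056 = min(1023.8, 1340.6) + 475.2 = 1499 kN. φR_n = 0.75 × 1499 = 1124.3 kN.
Tension rupture (net): A_n = (206 − 3×24)×12 = 1608 mm² (U = 1.0, A_e = A_n). φR_n = 0.75 × 450 × 1608 = 542.7 kN.
Governing: min(1657.6, 2434.9, 1124.3, 542.7) = 542.7 kN → net-section rupture.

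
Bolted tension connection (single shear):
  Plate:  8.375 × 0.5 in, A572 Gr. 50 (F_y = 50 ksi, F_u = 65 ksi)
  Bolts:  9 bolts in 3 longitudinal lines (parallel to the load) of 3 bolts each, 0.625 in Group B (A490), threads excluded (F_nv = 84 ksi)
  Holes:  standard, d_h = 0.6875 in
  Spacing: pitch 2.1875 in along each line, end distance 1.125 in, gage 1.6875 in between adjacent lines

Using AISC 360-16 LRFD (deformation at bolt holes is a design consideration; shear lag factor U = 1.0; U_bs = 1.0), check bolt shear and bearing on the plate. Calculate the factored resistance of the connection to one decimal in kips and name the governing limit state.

174.0 kips (bolt shear governs)

Bolt shear: A_b = π(0.625)²/4 = 0.3068 in². φR_n = 0.75 × 84 × 0.3068 × 9 × 1 = 174.0 kips.
Bearing (0.5 in plate, F_u = 65 ksi): end bolts L_c = 1.125 − 0.6875/2 = 0.78125, R_n = min(1.2×0.78125×0.5×65, 2.4×0.625×0.5×65) = 30.469 kips/bolt; interior L_c = 2.1875 − 0.6875 = 1.5, R_n = 48.75 kips/bolt. φR_n = 0.75 × (3×30.469 + 6×48.75) = 287.9 kips.
Governing: min(174.0, 287.9) = 174.0 kips → bolt shear.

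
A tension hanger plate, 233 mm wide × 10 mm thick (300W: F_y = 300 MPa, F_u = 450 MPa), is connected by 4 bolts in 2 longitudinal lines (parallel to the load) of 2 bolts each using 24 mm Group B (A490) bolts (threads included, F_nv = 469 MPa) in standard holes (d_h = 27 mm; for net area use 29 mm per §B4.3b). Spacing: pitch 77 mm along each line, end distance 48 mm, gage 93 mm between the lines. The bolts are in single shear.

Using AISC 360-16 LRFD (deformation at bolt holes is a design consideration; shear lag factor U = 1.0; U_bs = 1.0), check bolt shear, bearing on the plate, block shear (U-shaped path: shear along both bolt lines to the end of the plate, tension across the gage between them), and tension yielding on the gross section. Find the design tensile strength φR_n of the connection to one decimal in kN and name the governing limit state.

Bolt shear: A_b = π(24)²/4 = 452.39 mm². φR_n = 0.75 × 469 × 452.39 × 4 × 1 = 636.5 kN.
Bearing (10 mm plate, F_u = 450 MPa): end bolts L_c = 48 − 27/2 = 34.5, R_n = min(1.2×34.5×10×450, 2.4×24×10×450) = 186.3 kN/bolt; interior L_c = 77 − 27 = 50, R_n = 259.2 kN/bolt. φR_n = 0.75 × (2×186.3 + 2×259.2) = 668.3 kN.
Block shear: shear path 2×[48+1×77] = 2×125 mm, A_gv = 2500, A_nv = 2×(125 − 1.5×29)×10 = 1630 mm²; tension across gage: (93 − 1×29)×10 = 640 mm². R_n = min(0.6×450×1630, 0.6×300×2500) + 1.0×450×640 = min(440.1, 450) + 288 = 728.1 kN. φR_n = 0.75 × 728.1 = 546.1 kN.
Tension yield (gross): A_g = 233×10 = 2330 mm². φR_n = 0.90 × 300 × 2330 = 629.1 kN.
Governing: min(636.5, 668.3, 546.1, 629.1) = 546.1 kN → block shear.

546.1 kN (block shear governs)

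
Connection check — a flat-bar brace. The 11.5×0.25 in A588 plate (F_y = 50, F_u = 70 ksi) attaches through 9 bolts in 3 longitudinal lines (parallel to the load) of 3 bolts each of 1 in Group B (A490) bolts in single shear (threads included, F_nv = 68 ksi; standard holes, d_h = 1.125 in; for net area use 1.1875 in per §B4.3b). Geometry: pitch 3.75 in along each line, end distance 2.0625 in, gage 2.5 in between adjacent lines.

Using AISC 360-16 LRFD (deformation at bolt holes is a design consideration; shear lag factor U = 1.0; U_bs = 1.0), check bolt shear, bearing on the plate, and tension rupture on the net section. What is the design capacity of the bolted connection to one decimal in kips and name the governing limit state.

104.2 kips (net-section rupture governs)

Bolt shear: A_b = π(1)²/4 = 0.7854 in². φR_n = 0.75 × 68 × 0.7854 × 9 × 1 = 360.5 kips.
Bearing (0.25 in plate, F_u = 70 ksi): end bolts L_c = 2.0625 − 1.125/2 = 1.5, R_n = min(1.2×1.5×0.25×70, 2.4×1×0.25×70) = 31.5 kips/bolt; interior L_c = 3.75 − 1.125 = 2.625, R_n = 42 kips/bolt. φR_n = 0.75 × (3×31.5 + 6×42) = 259.9 kips.
Tension rupture (net): A_n = (11.5 − 3×1.1875)×0.25 = 1.9844 in² (U = 1.0, A_e = A_n). φR_n = 0.75 × 70 × 1.9844 = 104.2 kips.
Governing: min(360.5, 259.9, 104.2) = 104.2 kips → net-section rupture.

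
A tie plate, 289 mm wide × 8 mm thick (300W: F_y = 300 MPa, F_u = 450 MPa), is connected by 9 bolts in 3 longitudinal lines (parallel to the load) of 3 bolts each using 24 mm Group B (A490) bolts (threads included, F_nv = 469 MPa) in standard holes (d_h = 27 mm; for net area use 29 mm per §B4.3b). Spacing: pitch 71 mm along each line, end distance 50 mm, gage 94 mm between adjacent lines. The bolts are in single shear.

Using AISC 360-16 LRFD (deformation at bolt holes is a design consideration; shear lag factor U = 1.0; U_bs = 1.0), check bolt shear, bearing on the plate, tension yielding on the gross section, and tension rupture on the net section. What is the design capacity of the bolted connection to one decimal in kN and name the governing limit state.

545.4 kN (net-section rupture governs)

Bolt shear: A_b = π(24)²/4 = 452.39 mm². φR_n = 0.75 × 469 × 452.39 × 9 × 1 = 1432.2 kN.
Bearing (8 mm plate, F_u = 450 MPa): end bolts L_c = 50 − 27/2 = 36.5, R_n = min(1.2×36.5×8×450, 2.4×24×8×450) = 157.68 kN/bolt; interior L_c = 71 − 27 = 44, R_n = 190.08 kN/bolt. φR_n = 0.75 × (3×157.68 + 6×190.08) = 1210.1 kN.
Tension yield (gross): A_g = 289×8 = 2312 mm². φR_n = 0.90 × 300 × 2312 = 624.2 kN.
Tension rupture (net): A_n = (289 − 3×29)×8 = 1616 mm² (U = 1.0, A_e = A_n). φR_n = 0.75 × 450 × 1616 = 545.4 kN.
Governing: min(1432.2, 1210.1, 624.2, 545.4) = 545.4 kN → net-section rupture.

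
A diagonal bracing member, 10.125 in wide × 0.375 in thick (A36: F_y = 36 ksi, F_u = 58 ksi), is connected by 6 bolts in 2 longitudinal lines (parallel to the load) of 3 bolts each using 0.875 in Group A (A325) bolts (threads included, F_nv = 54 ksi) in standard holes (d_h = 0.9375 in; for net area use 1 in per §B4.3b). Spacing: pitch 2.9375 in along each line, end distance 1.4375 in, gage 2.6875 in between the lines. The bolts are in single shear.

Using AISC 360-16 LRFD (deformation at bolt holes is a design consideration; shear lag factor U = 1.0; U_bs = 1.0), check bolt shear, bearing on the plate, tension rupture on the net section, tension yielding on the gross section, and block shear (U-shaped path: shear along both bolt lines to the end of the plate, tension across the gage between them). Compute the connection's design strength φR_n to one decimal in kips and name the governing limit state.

Bolt shear: A_b = π(0.875)²/4 = 0.60132 in². φR_n = 0.75 × 54 × 0.60132 × 6 × 1 = 146.1 kips.
Bearing (0.375 in plate, F_u = 58 ksi): end bolts L_c = 1.4375 − 0.9375/2 = 0.96875, R_n = min(1.2×0.96875×0.375×58, 2.4×0.875×0.375×58) = 25.284 kips/bolt; interior L_c = 2.9375 − 0.9375 = 2, R_n = 45.675 kips/bolt. φR_n = 0.75 × (2×25.284 + 4×45.675) = 175.0 kips.
Tension rupture (net): A_n = (10.125 − 2×1)×0.375 = 3.0469 in² (U = 1.0, A_e = A_n). φR_n = 0.75 × 58 × 3.0469 = 132.5 kips.
Tension yield (gross): A_g = 10.125×0.375 = 3.7969 in². φR_n = 0.90 × 36 × 3.7969 = 123.0 kips.
Block shear: shear path 2×[1.4375+2×2.9375] = 2×7.3125 in, A_gv = 5.4844, A_nv = 2×(7.3125 − 2.5×1)×0.375 = 3.6094 in²; tension across gage: (2.6875 − 1×1)×0.375 = 0.63281 in². R_n = min(0.6×58×3.6094, 0.6×36×5.4844) + 1.0×58×0.63281 = min(125.61, 118.46) + 36.703 = 155.16 kips. φR_n = 0.75 × 155.16 = 116.4 kips.
Governing: min(146.1, 175.0, 132.5, 123.0, 116.4) = 116.4 kips → block shear.

116.4 kips (block shear governs)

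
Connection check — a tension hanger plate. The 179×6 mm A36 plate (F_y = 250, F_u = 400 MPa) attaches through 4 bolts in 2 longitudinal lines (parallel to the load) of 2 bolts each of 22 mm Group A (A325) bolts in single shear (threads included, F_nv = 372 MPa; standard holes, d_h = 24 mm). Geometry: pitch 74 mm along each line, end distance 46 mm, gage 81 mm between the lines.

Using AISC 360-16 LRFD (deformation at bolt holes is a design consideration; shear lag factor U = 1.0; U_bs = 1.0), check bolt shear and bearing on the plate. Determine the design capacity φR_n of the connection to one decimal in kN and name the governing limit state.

337.0 kN (bearing governs)

Bolt shear: A_b = π(22)²/4 = 380.13 mm². φR_n = 0.75 × 372 × 380.13 × 4 × 1 = 424.2 kN.
Bearing (6 mm plate, F_u = 400 MPa): end bolts L_c = 46 − 24/2 = 34, R_n = min(1.2×34×6×400, 2.4×22×6×400) = 97.92 kN/bolt; interior L_c = 74 − 24 = 50, R_n = 126.72 kN/bolt. φR_n = 0.75 × (2×97.92 + 2×126.72) = 337.0 kN.
Governing: min(424.2, 337.0) = 337.0 kN → bearing.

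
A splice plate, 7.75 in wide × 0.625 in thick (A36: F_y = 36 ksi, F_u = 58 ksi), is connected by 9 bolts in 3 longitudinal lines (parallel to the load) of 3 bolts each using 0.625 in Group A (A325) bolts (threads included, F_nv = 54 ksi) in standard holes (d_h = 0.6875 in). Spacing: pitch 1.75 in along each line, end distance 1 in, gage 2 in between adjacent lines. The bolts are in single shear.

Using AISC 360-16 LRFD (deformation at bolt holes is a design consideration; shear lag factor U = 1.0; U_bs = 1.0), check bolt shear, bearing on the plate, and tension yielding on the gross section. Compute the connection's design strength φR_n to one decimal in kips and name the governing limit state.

Bolt shear: A_b = π(0.625)²/4 = 0.3068 in². φR_n = 0.75 × 54 × 0.3068 × 9 × 1 = 111.8 kips.
Bearing (0.625 in plate, F_u = 58 ksi): end bolts L_c = 1 − 0.6875/2 = 0.65625, R_n = min(1.2×0.65625×0.625×58, 2.4×0.625×0.625×58) = 28.547 kips/bolt; interior L_c = 1.75 − 0.6875 = 1.0625, R_n = 46.219 kips/bolt. φR_n = 0.75 × (3×28.547 + 6×46.219) = 272.2 kips.
Tension yield (gross): A_g = 7.75×0.625 = 4.8438 in². φR_n = 0.90 × 36 × 4.8438 = 156.9 kips.
Governing: min(111.8, 272.2, 156.9) = 111.8 kips → bolt shear.

111.8 kips (bolt shear governs)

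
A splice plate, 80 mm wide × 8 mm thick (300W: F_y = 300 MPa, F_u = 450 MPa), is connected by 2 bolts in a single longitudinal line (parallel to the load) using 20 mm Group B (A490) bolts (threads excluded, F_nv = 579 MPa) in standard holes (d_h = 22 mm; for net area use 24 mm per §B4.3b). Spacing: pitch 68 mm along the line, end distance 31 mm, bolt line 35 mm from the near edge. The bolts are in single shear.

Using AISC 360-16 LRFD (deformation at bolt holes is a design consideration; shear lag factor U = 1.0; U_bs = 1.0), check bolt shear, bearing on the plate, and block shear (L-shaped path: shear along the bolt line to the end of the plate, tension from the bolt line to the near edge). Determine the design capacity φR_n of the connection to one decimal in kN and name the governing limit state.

164.2 kN (block shear governs)

Bolt shear: A_b = π(20)²/4 = 314.16 mm². φR_n = 0.75 × 579 × 314.16 × 2 × 1 = 272.8 kN.
Bearing (8 mm plate, F_u = 450 MPa): end bolts L_c = 31 − 22/2 = 20, R_n = min(1.2×20×8×450, 2.4×20×8×450) = 86.4 kN/bolt; interior L_c = 68 − 22 = 46, R_n = 172.8 kN/bolt. φR_n = 0.75 × (1×86.4 + 1×172.8) = 194.4 kN.
Block shear: shear path 1×[31+1×68] = 1×99 mm, A_gv = 792, A_nv = 1×(99 − 1.5×24)×8 = 504 mm²; tension to near edge: (35 − 0.5×24)×8 = 184 mm². R_n = min(0.6×450×504, 0.6×300×792) + 1.0×450×184 = min(136.08, 142.56) + 82.8 = 218.88 kN. φR_n = 0.75 × 218.88 = 164.2 kN.
Governing: min(272.8, 194.4, 164.2) = 164.2 kN → block shear.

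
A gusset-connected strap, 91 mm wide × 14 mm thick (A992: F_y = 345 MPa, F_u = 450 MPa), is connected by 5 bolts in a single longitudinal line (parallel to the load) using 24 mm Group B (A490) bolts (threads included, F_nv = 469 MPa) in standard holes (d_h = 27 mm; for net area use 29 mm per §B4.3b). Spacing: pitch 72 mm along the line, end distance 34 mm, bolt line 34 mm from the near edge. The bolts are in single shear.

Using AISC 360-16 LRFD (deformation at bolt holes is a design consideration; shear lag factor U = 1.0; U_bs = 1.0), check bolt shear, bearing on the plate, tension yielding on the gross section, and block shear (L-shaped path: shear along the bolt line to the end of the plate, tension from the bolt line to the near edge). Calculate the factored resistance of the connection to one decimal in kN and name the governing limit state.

395.6 kN (gross-section yield governs)

Bolt shear: A_b = π(24)²/4 = 452.39 mm². φR_n = 0.75 × 469 × 452.39 × 5 × 1 = 795.6 kN.
Bearing (14 mm plate, F_u = 450 MPa): end bolts L_c = 34 − 27/2 = 20.5, R_n = min(1.2×20.5×14×450, 2.4×24×14×450) = 154.98 kN/bolt; interior L_c = 72 − 27 = 45, R_n = 340.2 kN/bolt. φR_n = 0.75 × (1×154.98 + 4×340.2) = 1136.8 kN.
Tension yield (gross): A_g = 91×14 = 1274 mm². φR_n = 0.90 × 345 × 1274 = 395.6 kN.
Block shear: shear path 1×[34+4×72] = 1×322 mm, A_gv = 4508, A_nv = 1×(322 − 4.5×29)×14 = 2681 mm²; tension to near edge: (34 − 0.5×29)×14 = 273 mm². R_n = min(0.6×450×2681, 0.6×345×4508) + 1.0×450×273 = min(723.87, 933.16) + 122.85 = 846.72 kN. φR_n = 0.75 × 846.72 = 635.0 kN.
Governing: min(795.6, 1136.8, 395.6, 635.0) = 395.6 kN → gross-section yield.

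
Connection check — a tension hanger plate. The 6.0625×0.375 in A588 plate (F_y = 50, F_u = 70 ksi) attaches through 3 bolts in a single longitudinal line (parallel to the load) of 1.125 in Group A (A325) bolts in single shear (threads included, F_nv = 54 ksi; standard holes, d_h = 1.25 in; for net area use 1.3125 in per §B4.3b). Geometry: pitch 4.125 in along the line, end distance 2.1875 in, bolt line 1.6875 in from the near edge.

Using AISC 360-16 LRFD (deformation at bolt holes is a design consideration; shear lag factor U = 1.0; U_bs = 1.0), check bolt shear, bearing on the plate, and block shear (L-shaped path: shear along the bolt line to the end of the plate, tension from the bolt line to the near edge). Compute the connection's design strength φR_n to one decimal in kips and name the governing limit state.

Bolt shear: A_b = π(1.125)²/4 = 0.99402 in². φR_n = 0.75 × 54 × 0.99402 × 3 × 1 = 120.8 kips.
Bearing (0.375 in plate, F_u = 70 ksi): end bolts L_c = 2.1875 − 1.25/2 = 1.5625, R_n = min(1.2×1.5625×0.375×70, 2.4×1.125×0.375×70) = 49.219 kips/bolt; interior L_c = 4.125 − 1.25 = 2.875, R_n = 70.875 kips/bolt. φR_n = 0.75 × (1×49.219 + 2×70.875) = 143.2 kips.
Block shear: shear path 1×[2.1875+2×4.125] = 1×10.4375 in, A_gv = 3.9141, A_nv = 1×(10.4375 − 2.5×1.3125)×0.375 = 2.6836 in²; tension to near edge: (1.6875 − 0.5×1.3125)×0.375 = 0.38672 in². R_n = min(0.6×70×2.6836, 0.6×50×3.9141) + 1.0×70×0.38672 = min(112.71, 117.42) + 27.07 = 139.78 kips. φR_n = 0.75 × 139.78 = 104.8 kips.
Governing: min(120.8, 143.2, 104.8) = 104.8 kips → block shear.

104.8 kips (block shear governs)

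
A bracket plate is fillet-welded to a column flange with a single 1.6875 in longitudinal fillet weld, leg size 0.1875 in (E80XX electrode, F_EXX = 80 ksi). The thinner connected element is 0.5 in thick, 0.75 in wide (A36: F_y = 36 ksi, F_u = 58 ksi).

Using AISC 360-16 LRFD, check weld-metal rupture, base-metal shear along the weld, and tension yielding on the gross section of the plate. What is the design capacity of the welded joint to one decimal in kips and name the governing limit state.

Weld metal: throat = 0.707×0.1875 = 0.13256 in, L = 1.6875 in. φR_n = 0.75 × 0.6 × 80 × 0.13256 × 1.6875 = 8.1 kips.
Base metal shear (0.5 in plate): yield φR_n = 1.0×0.6×36×0.5×1.6875 = 18.2 kips; rupture φR_n = 0.75×0.6×58×0.5×1.6875 = 22.0 kips; take 18.2 kips (yield).
Tension yield (gross): A_g = 0.75×0.5 = 0.375 in². φR_n = 0.90 × 36 × 0.375 = 12.2 kips.
Governing: min(8.1, 18.2, 12.2) = 8.1 kips → weld metal.

8.1 kips (weld metal governs)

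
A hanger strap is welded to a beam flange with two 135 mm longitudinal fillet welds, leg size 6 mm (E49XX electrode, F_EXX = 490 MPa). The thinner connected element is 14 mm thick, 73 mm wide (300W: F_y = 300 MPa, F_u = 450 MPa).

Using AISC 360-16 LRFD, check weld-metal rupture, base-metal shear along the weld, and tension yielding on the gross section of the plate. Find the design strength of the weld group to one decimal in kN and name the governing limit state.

252.5 kN (weld metal governs)

Weld metal: throat = 0.707×6 = 4.242 mm, L = 2×135 = 270 mm. φR_n = 0.75 × 0.6 × 490 × 4.242 × 270 = 252.5 kN.
Base metal shear (14 mm plate): yield φR_n = 1.0×0.6×300×14×270 = 680.4 kN; rupture φR_n = 0.75×0.6×450×14×270 = 765.5 kN; take 680.4 kN (yield).
Tension yield (gross): A_g = 73×14 = 1022 mm². φR_n = 0.90 × 300 × 1022 = 275.9 kN.
Governing: min(252.5, 680.4, 275.9) = 252.5 kN → weld metal.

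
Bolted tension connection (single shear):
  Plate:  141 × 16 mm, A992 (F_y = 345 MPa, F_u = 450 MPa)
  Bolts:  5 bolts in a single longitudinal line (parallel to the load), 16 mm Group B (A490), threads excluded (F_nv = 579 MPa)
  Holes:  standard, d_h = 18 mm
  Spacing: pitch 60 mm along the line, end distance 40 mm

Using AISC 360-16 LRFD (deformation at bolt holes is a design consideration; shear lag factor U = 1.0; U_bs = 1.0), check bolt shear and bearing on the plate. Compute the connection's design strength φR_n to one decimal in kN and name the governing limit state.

436.6 kN (bolt shear governs)

Bolt shear: A_b = π(16)²/4 = 201.06 mm². φR_n = 0.75 × 579 × 201.06 × 5 × 1 = 436.6 kN.
Bearing (16 mm plate, F_u = 450 MPa): end bolts L_c = 40 − 18/2 = 31, R_n = min(1.2×31×16×450, 2.4×16×16×450) = 267.84 kN/bolt; interior L_c = 60 − 18 = 42, R_n = 276.48 kN/bolt. φR_n = 0.75 × (1×267.84 + 4×276.48) = 1030.3 kN.
Governing: min(436.6, 1030.3) = 436.6 kN → bolt shear.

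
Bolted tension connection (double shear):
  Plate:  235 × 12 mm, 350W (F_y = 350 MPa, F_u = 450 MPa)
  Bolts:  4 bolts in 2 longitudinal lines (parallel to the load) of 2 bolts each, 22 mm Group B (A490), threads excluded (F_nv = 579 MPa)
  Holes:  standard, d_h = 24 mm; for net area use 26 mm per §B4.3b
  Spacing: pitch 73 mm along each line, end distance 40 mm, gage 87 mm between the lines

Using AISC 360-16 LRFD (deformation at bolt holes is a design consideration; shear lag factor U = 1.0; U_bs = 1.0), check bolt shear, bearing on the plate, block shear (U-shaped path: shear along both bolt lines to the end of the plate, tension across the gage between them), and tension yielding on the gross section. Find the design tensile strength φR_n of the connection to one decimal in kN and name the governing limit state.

Bolt shear: A_b = π(22)²/4 = 380.13 mm². φR_n = 0.75 × 579 × 380.13 × 4 × 2 = 1320.6 kN.
Bearing (12 mm plate, F_u = 450 MPa): end bolts L_c = 40 − 24/2 = 28, R_n = min(1.2×28×12×450, 2.4×22×12×450) = 181.44 kN/bolt; interior L_c = 73 − 24 = 49, R_n = 285.12 kN/bolt. φR_n = 0.75 × (2×181.44 + 2×285.12) = 699.8 kN.
Block shear: shear path 2×[40+1×73] = 2×113 mm, A_gv = 2712, A_nv = 2×(113 − 1.5×26)×12 = 1776 mm²; tension across gage: (87 − 1×26)×12 = 732 mm². R_n = min(0.6×450×1776, 0.6×350×2712) + 1.0×450×732 = min(479.52, 569.52) + 329.4 = 808.92 kN. φR_n = 0.75 × 808.92 = 606.7 kN.
Tension yield (gross): A_g = 235×12 = 2820 mm². φR_n = 0.90 × 350 × 2820 = 888.3 kN.
Governing: min(1320.6, 699.8, 606.7, 888.3) = 606.7 kN → block shear.

606.7 kN (block shear governs)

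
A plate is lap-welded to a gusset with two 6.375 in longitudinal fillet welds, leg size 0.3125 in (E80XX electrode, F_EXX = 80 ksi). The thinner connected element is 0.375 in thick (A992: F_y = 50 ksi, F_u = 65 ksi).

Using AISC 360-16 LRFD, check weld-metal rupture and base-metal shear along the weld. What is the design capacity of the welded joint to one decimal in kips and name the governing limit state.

101.4 kips (weld metal governs)

Weld metal: throat = 0.707×0.3125 = 0.22094 in, L = 2×6.375 = 12.75 in. φR_n = 0.75 × 0.6 × 80 × 0.22094 × 12.75 = 101.4 kips.
Base metal shear (0.375 in plate): yield φR_n = 1.0×0.6×50×0.375×12.75 = 143.4 kips; rupture φR_n = 0.75×0.6×65×0.375×12.75 = 139.9 kips; take 139.9 kips (rupture).
Governing: min(101.4, 139.9) = 101.4 kips → weld metal.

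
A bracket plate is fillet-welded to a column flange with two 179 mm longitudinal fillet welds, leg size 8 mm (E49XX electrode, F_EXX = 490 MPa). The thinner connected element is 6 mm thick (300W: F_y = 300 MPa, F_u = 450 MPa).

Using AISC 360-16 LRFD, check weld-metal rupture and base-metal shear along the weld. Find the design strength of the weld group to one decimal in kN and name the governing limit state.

386.6 kN (base-metal shear governs)

Weld metal: throat = 0.707×8 = 5.656 mm, L = 2×179 = 358 mm. φR_n = 0.75 × 0.6 × 490 × 5.656 × 358 = 446.5 kN.
Base metal shear (6 mm plate): yield φR_n = 1.0×0.6×300×6×358 = 386.6 kN; rupture φR_n = 0.75×0.6×450×6×358 = 435.0 kN; take 386.6 kN (yield).
Governing: min(446.5, 386.6) = 386.6 kN → base-metal shear.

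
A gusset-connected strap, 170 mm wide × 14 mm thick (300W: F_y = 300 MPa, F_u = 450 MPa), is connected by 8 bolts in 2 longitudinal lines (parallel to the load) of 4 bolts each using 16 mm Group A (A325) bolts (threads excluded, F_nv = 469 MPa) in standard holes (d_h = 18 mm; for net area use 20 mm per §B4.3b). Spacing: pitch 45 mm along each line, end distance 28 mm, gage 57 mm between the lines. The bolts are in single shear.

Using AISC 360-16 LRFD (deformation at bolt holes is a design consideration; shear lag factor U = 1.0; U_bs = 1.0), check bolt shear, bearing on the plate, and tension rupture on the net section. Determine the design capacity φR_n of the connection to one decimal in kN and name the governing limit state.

Bolt shear: A_b = π(16)²/4 = 201.06 mm². φR_n = 0.75 × 469 × 201.06 × 8 × 1 = 565.8 kN.
Bearing (14 mm plate, F_u = 450 MPa): end bolts L_c = 28 − 18/2 = 19, R_n = min(1.2×19×14×450, 2.4×16×14×450) = 143.64 kN/bolt; interior L_c = 45 − 18 = 27, R_n = 204.12 kN/bolt. φR_n = 0.75 × (2×143.64 + 6×204.12) = 1134.0 kN.
Tension rupture (net): A_n = (170 − 2×20)×14 = 1820 mm² (U = 1.0, A_e = A_n). φR_n = 0.75 × 450 × 1820 = 614.3 kN.
Governing: min(565.8, 1134.0, 614.3) = 565.8 kN → bolt shear.

565.8 kN (bolt shear governs)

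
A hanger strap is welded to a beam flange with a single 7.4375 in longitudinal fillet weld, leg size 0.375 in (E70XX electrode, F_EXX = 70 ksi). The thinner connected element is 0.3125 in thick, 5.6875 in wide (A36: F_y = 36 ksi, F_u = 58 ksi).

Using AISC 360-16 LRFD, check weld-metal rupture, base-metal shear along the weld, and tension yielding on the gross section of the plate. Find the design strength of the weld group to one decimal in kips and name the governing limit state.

50.2 kips (base-metal shear governs)

Weld metal: throat = 0.707×0.375 = 0.26513 in, L = 7.4375 in. φR_n = 0.75 × 0.6 × 70 × 0.26513 × 7.4375 = 62.1 kips.
Base metal shear (0.3125 in plate): yield φR_n = 1.0×0.6×36×0.3125×7.4375 = 50.2 kips; rupture φR_n = 0.75×0.6×58×0.3125×7.4375 = 60.7 kips; take 50.2 kips (yield).
Tension yield (gross): A_g = 5.6875×0.3125 = 1.7773 in². φR_n = 0.90 × 36 × 1.7773 = 57.6 kips.
Governing: min(62.1, 50.2, 57.6) = 50.2 kips → base-metal shear.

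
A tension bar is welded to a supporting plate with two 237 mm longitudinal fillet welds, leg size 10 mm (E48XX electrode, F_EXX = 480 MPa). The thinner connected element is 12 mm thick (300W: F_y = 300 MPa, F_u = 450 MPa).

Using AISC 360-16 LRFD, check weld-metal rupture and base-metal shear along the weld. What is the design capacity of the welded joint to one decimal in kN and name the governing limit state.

Weld metal: throat = 0.707×10 = 7.07 mm, L = 2×237 = 474 mm. φR_n = 0.75 × 0.6 × 480 × 7.07 × 474 = 723.9 kN.
Base metal shear (12 mm plate): yield φR_n = 1.0×0.6×300×12×474 = 1023.8 kN; rupture φR_n = 0.75×0.6×450×12×474 = 1151.8 kN; take 1023.8 kN (yield).
Governing: min(723.9, 1023.8) = 723.9 kN → weld metal.

723.9 kN (weld metal governs)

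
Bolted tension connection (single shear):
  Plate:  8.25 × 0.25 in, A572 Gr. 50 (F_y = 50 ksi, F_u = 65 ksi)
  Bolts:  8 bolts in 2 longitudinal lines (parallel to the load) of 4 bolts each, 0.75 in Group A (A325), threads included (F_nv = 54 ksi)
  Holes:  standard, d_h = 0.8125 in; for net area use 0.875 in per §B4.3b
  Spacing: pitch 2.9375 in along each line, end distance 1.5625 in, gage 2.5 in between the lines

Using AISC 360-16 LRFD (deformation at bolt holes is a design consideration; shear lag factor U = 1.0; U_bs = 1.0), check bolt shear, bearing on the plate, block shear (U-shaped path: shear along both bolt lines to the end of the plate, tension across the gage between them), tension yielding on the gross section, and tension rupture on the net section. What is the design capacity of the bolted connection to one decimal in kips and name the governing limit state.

79.2 kips (net-section rupture governs)

Bolt shear: A_b = π(0.75)²/4 = 0.44179 in². φR_n = 0.75 × 54 × 0.44179 × 8 × 1 = 143.1 kips.
Bearing (0.25 in plate, F_u = 65 ksi): end bolts L_c = 1.5625 − 0.8125/2 = 1.15625, R_n = min(1.2×1.15625×0.25×65, 2.4×0.75×0.25×65) = 22.547 kips/bolt; interior L_c = 2.9375 − 0.8125 = 2.125, R_n = 29.25 kips/bolt. φR_n = 0.75 × (2×22.547 + 6×29.25) = 165.4 kips.
Block shear: shear path 2×[1.5625+3×2.9375] = 2×10.375 in, A_gv = 5.1875, A_nv = 2×(10.375 − 3.5×0.875)×0.25 = 3.6563 in²; tension across gage: (2.5 − 1×0.875)×0.25 = 0.40625 in². R_n = min(0.6×65×3.6563, 0.6×50×5.1875) + 1.0×65×0.40625 = min(142.6, 155.63) + 26.406 = 169.01 kips. φR_n = 0.75 × 169.01 = 126.8 kips.
Tension yield (gross): A_g = 8.25×0.25 = 2.0625 in². φR_n = 0.90 × 50 × 2.0625 = 92.8 kips.
Tension rupture (net): A_n = (8.25 − 2×0.875)×0.25 = 1.625 in² (U = 1.0, A_e = A_n). φR_n = 0.75 × 65 × 1.625 = 79.2 kips.
Governing: min(143.1, 165.4, 126.8, 92.8, 79.2) = 79.2 kips → net-section rupture.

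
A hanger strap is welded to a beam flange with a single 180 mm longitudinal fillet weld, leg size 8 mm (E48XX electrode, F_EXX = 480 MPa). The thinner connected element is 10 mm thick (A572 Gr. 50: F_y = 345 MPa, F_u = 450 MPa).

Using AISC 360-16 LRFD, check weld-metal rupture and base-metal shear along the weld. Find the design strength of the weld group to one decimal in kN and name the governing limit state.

Weld metal: throat = 0.707×8 = 5.656 mm, L = 180 mm. φR_n = 0.75 × 0.6 × 480 × 5.656 × 180 = 219.9 kN.
Base metal shear (10 mm plate): yield φR_n = 1.0×0.6×345×10×180 = 372.6 kN; rupture φR_n = 0.75×0.6×450×10×180 = 364.5 kN; take 364.5 kN (rupture).
Governing: min(219.9, 364.5) = 219.9 kN → weld metal.

219.9 kN (weld metal governs)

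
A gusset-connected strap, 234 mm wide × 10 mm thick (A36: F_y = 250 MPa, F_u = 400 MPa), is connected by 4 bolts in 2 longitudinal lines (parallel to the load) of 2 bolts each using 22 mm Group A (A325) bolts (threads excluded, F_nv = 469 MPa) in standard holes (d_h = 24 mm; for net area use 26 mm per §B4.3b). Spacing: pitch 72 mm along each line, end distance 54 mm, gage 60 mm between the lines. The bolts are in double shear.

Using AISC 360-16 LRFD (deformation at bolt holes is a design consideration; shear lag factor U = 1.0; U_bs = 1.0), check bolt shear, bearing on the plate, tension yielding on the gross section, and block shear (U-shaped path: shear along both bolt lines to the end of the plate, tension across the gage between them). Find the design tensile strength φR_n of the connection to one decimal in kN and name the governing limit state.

Bolt shear: A_b = π(22)²/4 = 380.13 mm². φR_n = 0.75 × 469 × 380.13 × 4 × 2 = 1069.7 kN.
Bearing (10 mm plate, F_u = 400 MPa): end bolts L_c = 54 − 24/2 = 42, R_n = min(1.2×42×10×400, 2.4×22×10×400) = 201.6 kN/bolt; interior L_c = 72 − 24 = 48, R_n = 211.2 kN/bolt. φR_n = 0.75 × (2×201.6 + 2×211.2) = 619.2 kN.
Tension yield (gross): A_g = 234×10 = 2340 mm². φR_n = 0.90 × 250 × 2340 = 526.5 kN.
Block shear: shear path 2×[54+1×72] = 2×126 mm, A_gv = 2520, A_nv = 2×(126 − 1.5×26)×10 = 1740 mm²; tension across gage: (60 − 1×26)×10 = 340 mm². R_n = min(0.6×400×1740, 0.6×250×2520) + 1.0×400×340 = min(417.6, 378) + 136 = 514 kN. φR_n = 0.75 × 514 = 385.5 kN.
Governing: min(1069.7, 619.2, 526.5, 385.5) = 385.5 kN → block shear.

385.5 kN (block shear governs)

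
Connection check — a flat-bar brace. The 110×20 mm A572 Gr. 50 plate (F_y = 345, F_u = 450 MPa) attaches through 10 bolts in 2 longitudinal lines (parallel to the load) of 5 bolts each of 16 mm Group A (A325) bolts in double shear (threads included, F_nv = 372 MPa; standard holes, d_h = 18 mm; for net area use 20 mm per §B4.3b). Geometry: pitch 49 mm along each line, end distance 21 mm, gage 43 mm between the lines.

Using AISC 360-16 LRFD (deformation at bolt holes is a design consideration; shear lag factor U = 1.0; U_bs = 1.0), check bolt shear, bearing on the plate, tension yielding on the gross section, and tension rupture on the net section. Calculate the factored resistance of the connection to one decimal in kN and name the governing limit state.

Bolt shear: A_b = π(16)²/4 = 201.06 mm². φR_n = 0.75 × 372 × 201.06 × 10 × 2 = 1121.9 kN.
Bearing (20 mm plate, F_u = 450 MPa): end bolts L_c = 21 − 18/2 = 12, R_n = min(1.2×12×20×450, 2.4×16×20×450) = 129.6 kN/bolt; interior L_c = 49 − 18 = 31, R_n = 334.8 kN/bolt. φR_n = 0.75 × (2×129.6 + 8×334.8) = 2203.2 kN.
Tension yield (gross): A_g = 110×20 = 2200 mm². φR_n = 0.90 × 345 × 2200 = 683.1 kN.
Tension rupture (net): A_n = (110 − 2×20)×20 = 1400 mm² (U = 1.0, A_e = A_n). φR_n = 0.75 × 450 × 1400 = 472.5 kN.
Governing: min(1121.9, 2203.2, 683.1, 472.5) = 472.5 kN → net-section rupture.

472.5 kN (net-section rupture governs)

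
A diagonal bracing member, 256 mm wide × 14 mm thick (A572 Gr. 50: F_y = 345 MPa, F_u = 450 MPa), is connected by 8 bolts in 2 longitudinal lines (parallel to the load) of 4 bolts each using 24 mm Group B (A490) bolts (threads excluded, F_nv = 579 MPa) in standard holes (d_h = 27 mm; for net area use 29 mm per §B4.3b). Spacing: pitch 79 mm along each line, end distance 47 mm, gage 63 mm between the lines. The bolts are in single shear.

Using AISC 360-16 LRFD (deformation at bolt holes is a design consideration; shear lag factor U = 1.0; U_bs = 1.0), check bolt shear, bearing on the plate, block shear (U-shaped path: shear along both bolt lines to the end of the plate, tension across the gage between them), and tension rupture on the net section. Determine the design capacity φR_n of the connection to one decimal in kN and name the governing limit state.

Bolt shear: A_b = π(24)²/4 = 452.39 mm². φR_n = 0.75 × 579 × 452.39 × 8 × 1 = 1571.6 kN.
Bearing (14 mm plate, F_u = 450 MPa): end bolts L_c = 47 − 27/2 = 33.5, R_n = min(1.2×33.5×14×450, 2.4×24×14×450) = 253.26 kN/bolt; interior L_c = 79 − 27 = 52, R_n = 362.88 kN/bolt. φR_n = 0.75 × (2×253.26 + 6×362.88) = 2012.9 kN.
Block shear: shear path 2×[47+3×79] = 2×284 mm, A_gv = 7952, A_nv = 2×(284 − 3.5×29)×14 = 5110 mm²; tension across gage: (63 − 1×29)×14 = 476 mm². R_n = min(0.6×450×5110, 0.6×345×7952) + 1.0×450×476 = min(1379.7, 1646.1) + 214.2 = 1593.9 kN. φR_n = 0.75 × 1593.9 = 1195.4 kN.
Tension rupture (net): A_n = (256 − 2×29)×14 = 2772 mm² (U = 1.0, A_e = A_n). φR_n = 0.75 × 450 × 2772 = 935.6 kN.
Governing: min(1571.6, 2012.9, 1195.4, 935.6) = 935.6 kN → net-section rupture.

935.6 kN (net-section rupture governs)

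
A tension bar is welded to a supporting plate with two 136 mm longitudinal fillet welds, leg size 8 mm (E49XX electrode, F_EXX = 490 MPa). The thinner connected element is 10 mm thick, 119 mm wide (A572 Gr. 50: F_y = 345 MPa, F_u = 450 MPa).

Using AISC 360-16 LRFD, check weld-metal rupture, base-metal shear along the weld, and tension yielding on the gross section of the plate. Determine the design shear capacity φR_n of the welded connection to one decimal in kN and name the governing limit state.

Weld metal: throat = 0.707×8 = 5.656 mm, L = 2×136 = 272 mm. φR_n = 0.75 × 0.6 × 490 × 5.656 × 272 = 339.2 kN.
Base metal shear (10 mm plate): yield φR_n = 1.0×0.6×345×10×272 = 563.0 kN; rupture φR_n = 0.75×0.6×450×10×272 = 550.8 kN; take 550.8 kN (rupture).
Tension yield (gross): A_g = 119×10 = 1190 mm². φR_n = 0.90 × 345 × 1190 = 369.5 kN.
Governing: min(339.2, 550.8, 369.5) = 339.2 kN → weld metal.

339.2 kN (weld metal governs)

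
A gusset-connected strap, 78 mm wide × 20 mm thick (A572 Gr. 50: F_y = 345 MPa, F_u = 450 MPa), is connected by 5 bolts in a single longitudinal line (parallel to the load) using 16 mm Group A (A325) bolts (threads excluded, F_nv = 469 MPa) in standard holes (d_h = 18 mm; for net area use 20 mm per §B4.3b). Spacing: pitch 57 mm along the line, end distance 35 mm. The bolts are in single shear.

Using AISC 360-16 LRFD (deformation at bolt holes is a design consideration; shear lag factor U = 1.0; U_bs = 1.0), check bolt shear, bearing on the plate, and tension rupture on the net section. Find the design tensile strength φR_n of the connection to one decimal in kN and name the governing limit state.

353.6 kN (bolt shear governs)

Bolt shear: A_b = π(16)²/4 = 201.06 mm². φR_n = 0.75 × 469 × 201.06 × 5 × 1 = 353.6 kN.
Bearing (20 mm plate, F_u = 450 MPa): end bolts L_c = 35 − 18/2 = 26, R_n = min(1.2×26×20×450, 2.4×16×20×450) = 280.8 kN/bolt; interior L_c = 57 − 18 = 39, R_n = 345.6 kN/bolt. φR_n = 0.75 × (1×280.8 + 4×345.6) = 1247.4 kN.
Tension rupture (net): A_n = (78 − 1×20)×20 = 1160 mm² (U = 1.0, A_e = A_n). φR_n = 0.75 × 450 × 1160 = 391.5 kN.
Governing: min(353.6, 1247.4, 391.5) = 353.6 kN → bolt shear.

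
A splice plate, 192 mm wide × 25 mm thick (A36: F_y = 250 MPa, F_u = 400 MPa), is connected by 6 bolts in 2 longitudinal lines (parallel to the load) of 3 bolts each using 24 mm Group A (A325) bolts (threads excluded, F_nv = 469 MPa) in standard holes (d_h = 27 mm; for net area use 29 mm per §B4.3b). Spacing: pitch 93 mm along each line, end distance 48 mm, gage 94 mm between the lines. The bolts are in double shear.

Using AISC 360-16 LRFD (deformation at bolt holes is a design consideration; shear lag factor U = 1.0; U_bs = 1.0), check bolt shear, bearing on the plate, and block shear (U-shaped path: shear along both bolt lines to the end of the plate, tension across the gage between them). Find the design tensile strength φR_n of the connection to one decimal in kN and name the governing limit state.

1803.8 kN (block shear governs)

Bolt shear: A_b = π(24)²/4 = 452.39 mm². φR_n = 0.75 × 469 × 452.39 × 6 × 2 = 1909.5 kN.
Bearing (25 mm plate, F_u = 400 MPa): end bolts L_c = 48 − 27/2 = 34.5, R_n = min(1.2×34.5×25×400, 2.4×24×25×400) = 414 kN/bolt; interior L_c = 93 − 27 = 66, R_n = 576 kN/bolt. φR_n = 0.75 × (2×414 + 4×576) = 2349.0 kN.
Block shear: shear path 2×[48+2×93] = 2×234 mm, A_gv = 11700, A_nv = 2×(234 − 2.5×29)×25 = 8075 mm²; tension across gage: (94 − 1×29)×25 = 1625 mm². R_n = min(0.6×400×8075, 0.6×250×11700) + 1.0×400×1625 = min(1938, 1755) + 650 = 2405 kN. φR_n = 0.75 × 2405 = 1803.8 kN.
Governing: min(1909.5, 2349.0, 1803.8) = 1803.8 kN → block shear.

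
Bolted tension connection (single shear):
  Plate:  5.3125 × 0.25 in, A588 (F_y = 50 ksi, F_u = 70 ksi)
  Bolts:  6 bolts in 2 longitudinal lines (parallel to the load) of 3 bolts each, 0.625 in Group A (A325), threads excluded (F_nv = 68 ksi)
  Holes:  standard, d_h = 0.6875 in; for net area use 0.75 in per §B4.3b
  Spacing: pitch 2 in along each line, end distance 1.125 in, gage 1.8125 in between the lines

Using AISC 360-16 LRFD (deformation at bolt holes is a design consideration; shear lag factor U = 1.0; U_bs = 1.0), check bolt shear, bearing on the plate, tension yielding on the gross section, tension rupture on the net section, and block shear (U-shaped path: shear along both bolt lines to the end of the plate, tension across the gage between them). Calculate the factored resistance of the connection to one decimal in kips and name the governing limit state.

50.0 kips (net-section rupture governs)

Bolt shear: A_b = π(0.625)²/4 = 0.3068 in². φR_n = 0.75 × 68 × 0.3068 × 6 × 1 = 93.9 kips.
Bearing (0.25 in plate, F_u = 70 ksi): end bolts L_c = 1.125 − 0.6875/2 = 0.78125, R_n = min(1.2×0.78125×0.25×70, 2.4×0.625×0.25×70) = 16.406 kips/bolt; interior L_c = 2 − 0.6875 = 1.3125, R_n = 26.25 kips/bolt. φR_n = 0.75 × (2×16.406 + 4×26.25) = 103.4 kips.
Tension yield (gross): A_g = 5.3125×0.25 = 1.3281 in². φR_n = 0.90 × 50 × 1.3281 = 59.8 kips.
Tension rupture (net): A_n = (5.3125 − 2×0.75)×0.25 = 0.95313 in² (U = 1.0, A_e = A_n). φR_n = 0.75 × 70 × 0.95313 = 50.0 kips.
Block shear: shear path 2×[1.125+2×2] = 2×5.125 in, A_gv = 2.5625, A_nv = 2×(5.125 − 2.5×0.75)×0.25 = 1.625 in²; tension across gage: (1.8125 − 1×0.75)×0.25 = 0.26563 in². R_n = min(0.6×70×1.625, 0.6×50×2.5625) + 1.0×70×0.26563 = min(68.25, 76.875) + 18.594 = 86.844 kips. φR_n = 0.75 × 86.844 = 65.1 kips.
Governing: min(93.9, 103.4, 59.8, 50.0, 65.1) = 50.0 kips → net-section rupture.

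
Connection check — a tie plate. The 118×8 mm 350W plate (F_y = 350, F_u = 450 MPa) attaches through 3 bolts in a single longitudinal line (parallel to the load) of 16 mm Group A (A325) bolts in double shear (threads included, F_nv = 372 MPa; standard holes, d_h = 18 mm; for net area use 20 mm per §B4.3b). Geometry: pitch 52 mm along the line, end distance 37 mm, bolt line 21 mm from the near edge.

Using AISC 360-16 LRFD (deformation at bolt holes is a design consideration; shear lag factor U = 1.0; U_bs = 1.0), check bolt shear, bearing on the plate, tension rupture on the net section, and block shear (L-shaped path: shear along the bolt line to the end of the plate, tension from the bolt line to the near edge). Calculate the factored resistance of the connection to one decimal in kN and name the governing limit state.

Bolt shear: A_b = π(16)²/4 = 201.06 mm². φR_n = 0.75 × 372 × 201.06 × 3 × 2 = 336.6 kN.
Bearing (8 mm plate, F_u = 450 MPa): end bolts L_c = 37 − 18/2 = 28, R_n = min(1.2×28×8×450, 2.4×16×8×450) = 120.96 kN/bolt; interior L_c = 52 − 18 = 34, R_n = 138.24 kN/bolt. φR_n = 0.75 × (1×120.96 + 2×138.24) = 298.1 kN.
Tension rupture (net): A_n = (118 − 1×20)×8 = 784 mm² (U = 1.0, A_e = A_n). φR_n = 0.75 × 450 × 784 = 264.6 kN.
Block shear: shear path 1×[37+2×52] = 1×141 mm, A_gv = 1128, A_nv = 1×(141 − 2.5×20)×8 = 728 mm²; tension to near edge: (21 − 0.5×20)×8 = 88 mm². R_n = min(0.6×450×728, 0.6×350×1128) + 1.0×450×88 = min(196.56, 236.88) + 39.6 = 236.16 kN. φR_n = 0.75 × 236.16 = 177.1 kN.
Governing: min(336.6, 298.1, 264.6, 177.1) = 177.1 kN → block shear.

177.1 kN (block shear governs)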